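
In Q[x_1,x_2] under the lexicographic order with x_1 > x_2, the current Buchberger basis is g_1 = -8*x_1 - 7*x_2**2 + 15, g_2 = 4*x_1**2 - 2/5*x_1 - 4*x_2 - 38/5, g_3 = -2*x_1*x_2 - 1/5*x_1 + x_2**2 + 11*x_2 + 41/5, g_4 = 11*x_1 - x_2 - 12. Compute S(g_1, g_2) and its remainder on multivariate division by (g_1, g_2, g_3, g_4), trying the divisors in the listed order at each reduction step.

S(g_1, g_2) = 7/8*x_1*x_2**2 - 71/40*x_1 + x_2 + 19/10; remainder on division = -49/64*x_2**4 + 511/160*x_2**2 + x_2 - 457/320.

lcm(LM(g_1), LM(g_2)) = x_1**2.
S = (lcm/LT(g_1))·g_1 − (lcm/LT(g_2))·g_2 = 7/8*x_1*x_2**2 - 71/40*x_1 + x_2 + 19/10.
Reduce S modulo (g_1, g_2, g_3, g_4) in that order:
  leading term x_1*x_2**2: subtract (-7/64*x_2**2)·g_1 from 7/8*x_1*x_2**2 - 71/40*x_1 + x_2 + 19/10 → -71/40*x_1 - 49/64*x_2**4 + 105/64*x_2**2 + x_2 + 19/10
  leading term x_1: subtract (71/320)·g_1 from -71/40*x_1 - 49/64*x_2**4 + 105/64*x_2**2 + x_2 + 19/10 → -49/64*x_2**4 + 511/160*x_2**2 + x_2 - 457/320
  leading term x_2**4: no divisor's leading term divides it; move -49/64*x_2**4 to the remainder.
  leading term x_2**2: no divisor's leading term divides it; move 511/160*x_2**2 to the remainder.
  leading term x_2: no divisor's leading term divides it; move x_2 to the remainder.
  leading term 1: no divisor's leading term divides it; move -457/320 to the remainder.
The remainder -49/64*x_2**4 + 511/160*x_2**2 + x_2 - 457/320 is nonzero, so it would be added as the next basis element.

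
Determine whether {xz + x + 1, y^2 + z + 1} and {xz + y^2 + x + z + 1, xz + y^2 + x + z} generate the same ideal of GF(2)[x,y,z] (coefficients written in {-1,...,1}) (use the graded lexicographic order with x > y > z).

No, the ideals differ.

Equality of ideals is decidable: compute both reduced Gröbner bases (unique for the ordering) and check whether they agree.
Buchberger on the first generating set:
f_1 = xz + x + 1, LT = xz.
f_2 = y^2 + z + 1, LT = y^2.

The S-polynomials (S(f_1,f_2)) all reduce to 0 modulo the current basis, so we have a Gröbner basis.
Inter-reduce: drop elements whose leading term is divisible by another's, tail-reduce, and make monic.
Reduced Gröbner basis: {xz + x + 1, y^2 + z + 1}.

Buchberger on the second generating set:
h_1 = xz + y^2 + x + z + 1, LT = xz.
h_2 = xz + y^2 + x + z, LT = xz.

S(h_1,h_2): lcm = xz. S = 1.
  leading term 1: no divisor's leading term divides it; move 1 to the remainder.
  remainder 1 ≠ 0; add k_3 = 1 to the basis.

The other S-polynomials (S(h_1,k_3), S(h_2,k_3)) all reduce to 0 modulo the current basis, so we have a Gröbner basis.
Inter-reduce: drop elements whose leading term is divisible by another's, tail-reduce, and make monic.
Reduced Gröbner basis: {1}.

Since the reduced bases disagree, the two ideals are not the same.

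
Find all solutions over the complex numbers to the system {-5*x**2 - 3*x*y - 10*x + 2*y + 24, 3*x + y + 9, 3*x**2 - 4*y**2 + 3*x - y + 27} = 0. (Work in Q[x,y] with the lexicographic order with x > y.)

Compute a lex Gröbner basis by Buchberger's algorithm.
f_1 = -5*x**2 - 3*x*y - 10*x + 2*y + 24, LT = x**2.
f_2 = 3*x + y + 9, LT = x.
f_3 = 3*x**2 + 3*x - 4*y**2 - y + 27, LT = x**2.

S(f_1,f_2): lcm = x**2. S = 4/15*x*y - x - 2/5*y - 24/5.
  leading term x*y: subtract (4/45*y)·f_2 from 4/15*x*y - x - 2/5*y - 24/5 → -x - 4/45*y**2 - 6/5*y - 24/5
  leading term x: subtract (-1/3)·f_2 from -x - 4/45*y**2 - 6/5*y - 24/5 → -4/45*y**2 - 13/15*y - 9/5
  leading term y**2: no divisor's leading term divides it; move -4/45*y**2 to the remainder.
  leading term y: no divisor's leading term divides it; move -13/15*y to the remainder.
  leading term 1: no divisor's leading term divides it; move -9/5 to the remainder.
  remainder -4/45*y**2 - 13/15*y - 9/5 ≠ 0; add h_4 = -4/45*y**2 - 13/15*y - 9/5 to the basis.

S(f_1,f_3): lcm = x**2. S = 3/5*x*y + x + 4/3*y**2 - 1/15*y - 69/5.
  leading term x*y: subtract (1/5*y)·f_2 from 3/5*x*y + x + 4/3*y**2 - 1/15*y - 69/5 → x + 17/15*y**2 - 28/15*y - 69/5
  leading term x: subtract (1/3)·f_2 from x + 17/15*y**2 - 28/15*y - 69/5 → 17/15*y**2 - 11/5*y - 84/5
  leading term y**2: subtract (-51/4)·h_4 from 17/15*y**2 - 11/5*y - 84/5 → -53/4*y - 159/4
  leading term y: no divisor's leading term divides it; move -53/4*y to the remainder.
  leading term 1: no divisor's leading term divides it; move -159/4 to the remainder.
  remainder -53/4*y - 159/4 ≠ 0; add h_5 = -53/4*y - 159/4 to the basis.

The other S-polynomials (S(f_2,f_3), S(f_1,h_4), S(f_2,h_4), S(f_3,h_4), S(f_1,h_5), S(f_2,h_5), S(f_3,h_5), S(h_4,h_5)) all reduce to 0 modulo the current basis, so we have a Gröbner basis.
Inter-reduce: drop elements whose leading term is divisible by another's, tail-reduce, and make monic.
Reduced Gröbner basis: {x + 2, y + 3}.

Elimination: the polynomial y + 3 lies in the elimination ideal for y, so y ∈ {-3}. For each such y, the remaining basis elements (now univariate) give the rest of the solution.
  y = -3: the earlier basis element becomes x + 2 = 0, giving x = -2 — point (-2, -3).
Check: every point annihilates each of the original generators.

{(-2, -3)}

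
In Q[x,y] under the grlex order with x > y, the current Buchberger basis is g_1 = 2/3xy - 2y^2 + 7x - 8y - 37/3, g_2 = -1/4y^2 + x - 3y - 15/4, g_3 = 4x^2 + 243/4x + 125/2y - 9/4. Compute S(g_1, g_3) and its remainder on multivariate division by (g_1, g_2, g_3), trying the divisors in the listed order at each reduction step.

lcm(LM(g_1), LM(g_3)) = x^2y.
S = (lcm/LT(g_1))·g_1 − (lcm/LT(g_3))·g_3 = -3xy^2 + 21/2x^2 - 435/16xy - 125/8y^2 - 37/2x + 9/16y.
Reduce S modulo (g_1, g_2, g_3) in that order:
  leading term xy^2: subtract (-9/2y)·g_1 from -3xy^2 + 21/2x^2 - 435/16xy - 125/8y^2 - 37/2x + 9/16y → -9y^3 + 21/2x^2 + 69/16xy - 413/8y^2 - 37/2x - 879/16y
  leading term y^3: subtract (36y)·g_2 from -9y^3 + 21/2x^2 + 69/16xy - 413/8y^2 - 37/2x - 879/16y → 21/2x^2 - 507/16xy + 451/8y^2 - 37/2x + 1281/16y
  leading term x^2: subtract (21/8)·g_3 from 21/2x^2 - 507/16xy + 451/8y^2 - 37/2x + 1281/16y → -507/16xy + 451/8y^2 - 5695/32x - 84y + 189/32
  leading term xy: subtract (-1521/32)·g_1 from -507/16xy + 451/8y^2 - 5695/32x - 84y + 189/32 → -619/16y^2 + 619/4x - 1857/4y - 9285/16
  leading term y^2: subtract (619/4)·g_2 from -619/16y^2 + 619/4x - 1857/4y - 9285/16 → 0
The remainder is 0, so this S-polynomial contributes no new basis element.
This is the inner loop of Buchberger's algorithm — each nonzero remainder becomes a new basis element.

S(g_1, g_3) = -3xy^2 + 21/2x^2 - 435/16xy - 125/8y^2 - 37/2x + 9/16y; remainder on division = 0.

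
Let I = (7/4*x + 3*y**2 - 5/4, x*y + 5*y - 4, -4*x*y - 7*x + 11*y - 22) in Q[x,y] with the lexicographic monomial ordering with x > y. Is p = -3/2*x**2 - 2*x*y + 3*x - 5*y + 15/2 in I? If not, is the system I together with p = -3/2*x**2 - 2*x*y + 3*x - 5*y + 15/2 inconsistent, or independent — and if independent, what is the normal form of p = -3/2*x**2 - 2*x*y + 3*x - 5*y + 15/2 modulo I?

-3/2*x**2 - 2*x*y + 3*x - 5*y + 15/2 lies in I (it reduces to 0).

First compute the reduced Gröbner basis of I by Buchberger's algorithm.
f_1 = 7/4*x + 3*y**2 - 5/4, LT = x.
f_2 = x*y + 5*y - 4, LT = x*y.
f_3 = -4*x*y - 7*x + 11*y - 22, LT = x*y.

S(f_1,f_2): lcm = x*y. S = 12/7*y**3 - 40/7*y + 4.
  leading term y**3: no divisor's leading term divides it; move 12/7*y**3 to the remainder.
  leading term y: no divisor's leading term divides it; move -40/7*y to the remainder.
  leading term 1: no divisor's leading term divides it; move 4 to the remainder.
  remainder 12/7*y**3 - 40/7*y + 4 ≠ 0; add h_4 = 12/7*y**3 - 40/7*y + 4 to the basis.

S(f_1,f_3): lcm = x*y. S = -7/4*x + 12/7*y**3 + 57/28*y - 11/2.
  leading term x: subtract (-1)·f_1 from -7/4*x + 12/7*y**3 + 57/28*y - 11/2 → 12/7*y**3 + 3*y**2 + 57/28*y - 27/4
  leading term y**3: subtract (1)·h_4 from 12/7*y**3 + 3*y**2 + 57/28*y - 27/4 → 3*y**2 + 31/4*y - 43/4
  leading term y**2: no divisor's leading term divides it; move 3*y**2 to the remainder.
  leading term y: no divisor's leading term divides it; move 31/4*y to the remainder.
  leading term 1: no divisor's leading term divides it; move -43/4 to the remainder.
  remainder 3*y**2 + 31/4*y - 43/4 ≠ 0; add h_5 = 3*y**2 + 31/4*y - 43/4 to the basis.

S(f_3,h_4): lcm = x*y**3. S = 7/4*x*y**2 + 10/3*x*y - 7/3*x - 11/4*y**3 + 11/2*y**2.
  leading term x*y**2: subtract (y**2)·f_1 from 7/4*x*y**2 + 10/3*x*y - 7/3*x - 11/4*y**3 + 11/2*y**2 → 10/3*x*y - 7/3*x - 3*y**4 - 11/4*y**3 + 27/4*y**2
  leading term x*y: subtract (40/21*y)·f_1 from 10/3*x*y - 7/3*x - 3*y**4 - 11/4*y**3 + 27/4*y**2 → -7/3*x - 3*y**4 - 237/28*y**3 + 27/4*y**2 + 50/21*y
  leading term x: subtract (-4/3)·f_1 from -7/3*x - 3*y**4 - 237/28*y**3 + 27/4*y**2 + 50/21*y → -3*y**4 - 237/28*y**3 + 43/4*y**2 + 50/21*y - 5/3
  leading term y**4: subtract (-7/4*y)·h_4 from -3*y**4 - 237/28*y**3 + 43/4*y**2 + 50/21*y - 5/3 → -237/28*y**3 + 3/4*y**2 + 197/21*y - 5/3
  leading term y**3: subtract (-79/16)·h_4 from -237/28*y**3 + 3/4*y**2 + 197/21*y - 5/3 → 3/4*y**2 - 113/6*y + 217/12
  leading term y**2: subtract (1/4)·h_5 from 3/4*y**2 - 113/6*y + 217/12 → -997/48*y + 997/48
  leading term y: no divisor's leading term divides it; move -997/48*y to the remainder.
  leading term 1: no divisor's leading term divides it; move 997/48 to the remainder.
  remainder -997/48*y + 997/48 ≠ 0; add h_6 = -997/48*y + 997/48 to the basis.

The other S-polynomials (S(f_2,f_3), S(f_1,h_4), S(f_2,h_4), S(f_1,h_5), S(f_2,h_5), S(f_3,h_5), S(h_4,h_5), S(f_1,h_6), S(f_2,h_6), S(f_3,h_6), S(h_4,h_6), S(h_5,h_6)) all reduce to 0 modulo the current basis, so we have a Gröbner basis.
Inter-reduce: drop elements whose leading term is divisible by another's, tail-reduce, and make monic.
Reduced Gröbner basis: {x + 1, y - 1}.
Label its elements g_1 = x + 1, g_2 = y - 1.

Reduce p = -3/2*x**2 - 2*x*y + 3*x - 5*y + 15/2 modulo G:
  leading term x**2: subtract (-3/2*x)·g_1 from -3/2*x**2 - 2*x*y + 3*x - 5*y + 15/2 → -2*x*y + 9/2*x - 5*y + 15/2
  leading term x*y: subtract (-2*y)·g_1 from -2*x*y + 9/2*x - 5*y + 15/2 → 9/2*x - 3*y + 15/2
  leading term x: subtract (9/2)·g_1 from 9/2*x - 3*y + 15/2 → -3*y + 3
  leading term y: subtract (-3)·g_2 from -3*y + 3 → 0
  normal form = 0.
Since the normal form is 0, p ∈ I.

The remainder on division by a Gröbner basis is unique — it is the normal form.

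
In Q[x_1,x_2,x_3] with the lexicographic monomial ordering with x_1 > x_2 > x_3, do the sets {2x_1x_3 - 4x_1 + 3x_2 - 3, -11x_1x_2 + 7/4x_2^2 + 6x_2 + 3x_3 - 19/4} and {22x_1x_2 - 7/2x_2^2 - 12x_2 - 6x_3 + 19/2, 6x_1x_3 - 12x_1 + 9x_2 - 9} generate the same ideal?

Equality of ideals is decidable: compute both reduced Gröbner bases (unique for the ordering) and check whether they agree.
Buchberger on the first generating set:
f_1 = 2x_1x_3 - 4x_1 + 3x_2 - 3, LT = x_1x_3.
f_2 = -11x_1x_2 + 7/4x_2^2 + 6x_2 + 3x_3 - 19/4, LT = x_1x_2.

S(f_1,f_2): lcm = x_1x_2x_3. S = -2x_1x_2 + 7/44x_2^2x_3 + 3/2x_2^2 + 6/11x_2x_3 - 3/2x_2 + 3/11x_3^2 - 19/44x_3.
  reduce S modulo (f_1, f_2):
  remainder 7/44x_2^2x_3 + 13/11x_2^2 + 6/11x_2x_3 - 57/22x_2 + 3/11x_3^2 - 43/44x_3 + 19/22 ≠ 0; add g_3 = 7/44x_2^2x_3 + 13/11x_2^2 + 6/11x_2x_3 - 57/22x_2 + 3/11x_3^2 - 43/44x_3 + 19/22 to the basis.

The other S-polynomials (S(f_1,g_3), S(f_2,g_3)) all reduce to 0 modulo the current basis, so we have a Gröbner basis.
Inter-reduce: drop elements whose leading term is divisible by another's, tail-reduce, and make monic.
Reduced Gröbner basis: {x_1x_2 - 7/44x_2^2 - 6/11x_2 - 3/11x_3 + 19/44, x_1x_3 - 2x_1 + 3/2x_2 - 3/2, x_2^2x_3 + 52/7x_2^2 + 24/7x_2x_3 - 114/7x_2 + 12/7x_3^2 - 43/7x_3 + 38/7}.

Buchberger on the second generating set:
h_1 = 22x_1x_2 - 7/2x_2^2 - 12x_2 - 6x_3 + 19/2, LT = x_1x_2.
h_2 = 6x_1x_3 - 12x_1 + 9x_2 - 9, LT = x_1x_3.

S(h_1,h_2): lcm = x_1x_2x_3. S = 2x_1x_2 - 7/44x_2^2x_3 - 3/2x_2^2 - 6/11x_2x_3 + 3/2x_2 - 3/11x_3^2 + 19/44x_3.
  reduce S modulo (h_1, h_2):
  remainder -7/44x_2^2x_3 - 13/11x_2^2 - 6/11x_2x_3 + 57/22x_2 - 3/11x_3^2 + 43/44x_3 - 19/22 ≠ 0; add k_3 = -7/44x_2^2x_3 - 13/11x_2^2 - 6/11x_2x_3 + 57/22x_2 - 3/11x_3^2 + 43/44x_3 - 19/22 to the basis.

The other S-polynomials (S(h_1,k_3), S(h_2,k_3)) all reduce to 0 modulo the current basis, so we have a Gröbner basis.
Inter-reduce: drop elements whose leading term is divisible by another's, tail-reduce, and make monic.
Reduced Gröbner basis: {x_1x_2 - 7/44x_2^2 - 6/11x_2 - 3/11x_3 + 19/44, x_1x_3 - 2x_1 + 3/2x_2 - 3/2, x_2^2x_3 + 52/7x_2^2 + 24/7x_2x_3 - 114/7x_2 + 12/7x_3^2 - 43/7x_3 + 38/7}.

These coincide, so the ideals are equal.

Yes, the ideals are equal.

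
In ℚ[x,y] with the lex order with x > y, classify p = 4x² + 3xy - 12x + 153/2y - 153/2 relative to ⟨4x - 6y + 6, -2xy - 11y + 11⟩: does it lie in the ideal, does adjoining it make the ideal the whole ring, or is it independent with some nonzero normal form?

4x² + 3xy - 12x + 153/2y - 153/2 lies in I (it reduces to 0).

First compute the reduced Gröbner basis of I by Buchberger's algorithm.
f_1 = 4x - 6y + 6, LT = x.
f_2 = -2xy - 11y + 11, LT = xy.

S(f_1,f_2): lcm = xy. S = -3/2y² - 4y + 11/2.
  leading term y²: no divisor's leading term divides it; move -3/2y² to the remainder.
  leading term y: no divisor's leading term divides it; move -4y to the remainder.
  leading term 1: no divisor's leading term divides it; move 11/2 to the remainder.
  remainder -3/2y² - 4y + 11/2 ≠ 0; add h_3 = -3/2y² - 4y + 11/2 to the basis.

S(f_1,h_3): leading monomials are coprime, so the S-polynomial reduces to 0 (Buchberger's first criterion).
S(f_2,h_3): lcm = xy². S = -8/3xy + 11/3x + 11/2y² - 11/2y.
  leading term xy: subtract (-⅔y)·f_1 from -8/3xy + 11/3x + 11/2y² - 11/2y → 11/3x + 3/2y² - 3/2y
  leading term x: subtract (11/12)·f_1 from 11/3x + 3/2y² - 3/2y → 3/2y² + 4y - 11/2
  leading term y²: subtract (-1)·h_3 from 3/2y² + 4y - 11/2 → 0
  remainder 0.

Every S-polynomial of the final basis reduces to 0, so we have a Gröbner basis.
Inter-reduce: drop elements whose leading term is divisible by another's, tail-reduce, and make monic.
Reduced Gröbner basis: {x - 3/2y + 3/2, y² + 8/3y - 11/3}.
Label its elements g_1 = x - 3/2y + 3/2, g_2 = y² + 8/3y - 11/3.

Reduce p = 4x² + 3xy - 12x + 153/2y - 153/2 modulo G:
  leading term x²: subtract (4x)·g_1 from 4x² + 3xy - 12x + 153/2y - 153/2 → 9xy - 18x + 153/2y - 153/2
  leading term xy: subtract (9y)·g_1 from 9xy - 18x + 153/2y - 153/2 → -18x + 27/2y² + 63y - 153/2
  leading term x: subtract (-18)·g_1 from -18x + 27/2y² + 63y - 153/2 → 27/2y² + 36y - 99/2
  leading term y²: subtract (27/2)·g_2 from 27/2y² + 36y - 99/2 → 0
  normal form = 0.
Since the normal form is 0, p ∈ I.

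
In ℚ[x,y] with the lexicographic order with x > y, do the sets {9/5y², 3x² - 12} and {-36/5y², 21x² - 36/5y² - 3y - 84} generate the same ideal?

No, the ideals differ.

Since reduced Gröbner bases are canonical representatives of ideals under a given ordering, it suffices to compute and compare them.
Buchberger on the first generating set:
f_1 = 9/5y², LT = y².
f_2 = 3x² - 12, LT = x².

S(f_1,f_2): leading monomials are coprime, so the S-polynomial reduces to 0 (Buchberger's first criterion).
Every S-polynomial of the final basis reduces to 0, so we have a Gröbner basis.
Inter-reduce: drop elements whose leading term is divisible by another's, tail-reduce, and make monic.
Reduced Gröbner basis: {x² - 4, y²}.

Buchberger on the second generating set:
h_1 = -36/5y², LT = y².
h_2 = 21x² - 36/5y² - 3y - 84, LT = x².

S(h_1,h_2): leading monomials are coprime, so the S-polynomial reduces to 0 (Buchberger's first criterion).
Every S-polynomial of the final basis reduces to 0, so we have a Gröbner basis.
Inter-reduce: drop elements whose leading term is divisible by another's, tail-reduce, and make monic.
Reduced Gröbner basis: {x² - 1/7y - 4, y²}.

These differ, so the ideals are not equal.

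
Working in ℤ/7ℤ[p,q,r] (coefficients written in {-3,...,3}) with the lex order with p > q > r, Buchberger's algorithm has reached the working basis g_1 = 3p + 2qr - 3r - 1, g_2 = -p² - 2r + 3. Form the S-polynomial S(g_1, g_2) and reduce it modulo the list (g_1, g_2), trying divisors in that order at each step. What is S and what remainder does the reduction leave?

lcm(LM(g_1), LM(g_2)) = p².
S = (lcm/LT(g_1))·g_1 − (lcm/LT(g_2))·g_2 = 3pqr - pr + 2p - 2r + 3.
Reduce S modulo (g_1, g_2) in that order:
  leading term pqr: subtract (qr)·g_1 from 3pqr - pr + 2p - 2r + 3 → -pr + 2p - 2q²r² + 3qr² + qr - 2r + 3
  leading term pr: subtract (2r)·g_1 from -pr + 2p - 2q²r² + 3qr² + qr - 2r + 3 → 2p - 2q²r² - qr² + qr - r² + 3
  leading term p: subtract (3)·g_1 from 2p - 2q²r² - qr² + qr - r² + 3 → -2q²r² - qr² + 2qr - r² + 2r - 1
  leading term q²r²: no divisor's leading term divides it; move -2q²r² to the remainder.
  leading term qr²: no divisor's leading term divides it; move -qr² to the remainder.
  leading term qr: no divisor's leading term divides it; move 2qr to the remainder.
  leading term r²: no divisor's leading term divides it; move -r² to the remainder.
  leading term r: no divisor's leading term divides it; move 2r to the remainder.
  leading term 1: no divisor's leading term divides it; move -1 to the remainder.
The remainder -2q²r² - qr² + 2qr - r² + 2r - 1 is nonzero, so it would be added as the next basis element.

S(g_1, g_2) = 3pqr - pr + 2p - 2r + 3; remainder on division = -2q²r² - qr² + 2qr - r² + 2r - 1.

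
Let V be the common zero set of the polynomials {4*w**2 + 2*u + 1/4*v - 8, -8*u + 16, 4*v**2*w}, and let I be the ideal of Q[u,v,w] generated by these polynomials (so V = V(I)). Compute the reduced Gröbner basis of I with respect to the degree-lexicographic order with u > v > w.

G = {v**3 - 16*v**2, v**2*w, w**2 + 1/16*v - 1, u - 2}

f_1 = 4*w**2 + 2*u + 1/4*v - 8, LT = w**2.
f_2 = -8*u + 16, LT = u.
f_3 = 4*v**2*w, LT = v**2*w.

S(f_1,f_3): lcm = v**2*w**2. S = 1/2*u*v**2 + 1/16*v**3 - 2*v**2.
  reduce S modulo (f_1, f_2, f_3):
  remainder 1/16*v**3 - v**2 ≠ 0; add g_4 = 1/16*v**3 - v**2 to the basis.

The other S-polynomials (S(f_1,f_2), S(f_2,f_3), S(f_1,g_4), S(f_2,g_4), S(f_3,g_4)) all reduce to 0 modulo the current basis, so we have a Gröbner basis.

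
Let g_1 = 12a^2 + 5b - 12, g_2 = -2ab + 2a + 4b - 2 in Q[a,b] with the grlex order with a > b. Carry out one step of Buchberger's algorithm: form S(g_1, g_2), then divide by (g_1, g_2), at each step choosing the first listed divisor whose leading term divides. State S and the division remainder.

S(g_1, g_2) = a^2 + 2ab + 5/12b^2 - a - b; remainder on division = 5/12b^2 + a + 31/12b - 1.

lcm(LM(g_1), LM(g_2)) = a^2b.
S = (lcm/LT(g_1))·g_1 − (lcm/LT(g_2))·g_2 = a^2 + 2ab + 5/12b^2 - a - b.
Reduce S modulo (g_1, g_2) in that order:
  leading term a^2: subtract (1/12)·g_1 from a^2 + 2ab + 5/12b^2 - a - b → 2ab + 5/12b^2 - a - 17/12b + 1
  leading term ab: subtract (-1)·g_2 from 2ab + 5/12b^2 - a - 17/12b + 1 → 5/12b^2 + a + 31/12b - 1
  leading term b^2: no divisor's leading term divides it; move 5/12b^2 to the remainder.
  leading term a: no divisor's leading term divides it; move a to the remainder.
  leading term b: no divisor's leading term divides it; move 31/12b to the remainder.
  leading term 1: no divisor's leading term divides it; move -1 to the remainder.
The remainder 5/12b^2 + a + 31/12b - 1 is nonzero, so it would be added as the next basis element.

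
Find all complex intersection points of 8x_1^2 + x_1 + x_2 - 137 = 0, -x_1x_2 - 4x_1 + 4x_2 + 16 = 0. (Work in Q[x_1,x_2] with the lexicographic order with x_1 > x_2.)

Compute a lex Gröbner basis by Buchberger's algorithm.
f_1 = 8x_1^2 + x_1 + x_2 - 137, LT = x_1^2.
f_2 = -x_1x_2 - 4x_1 + 4x_2 + 16, LT = x_1x_2.

S(f_1,f_2): lcm = x_1^2x_2. S = -4x_1^2 + 33/8x_1x_2 + 16x_1 + 1/8x_2^2 - 137/8x_2.
  leading term x_1^2: subtract (-1/2)·f_1 from -4x_1^2 + 33/8x_1x_2 + 16x_1 + 1/8x_2^2 - 137/8x_2 → 33/8x_1x_2 + 33/2x_1 + 1/8x_2^2 - 133/8x_2 - 137/2
  leading term x_1x_2: subtract (-33/8)·f_2 from 33/8x_1x_2 + 33/2x_1 + 1/8x_2^2 - 133/8x_2 - 137/2 → 1/8x_2^2 - 1/8x_2 - 5/2
  leading term x_2^2: no divisor's leading term divides it; move 1/8x_2^2 to the remainder.
  leading term x_2: no divisor's leading term divides it; move -1/8x_2 to the remainder.
  leading term 1: no divisor's leading term divides it; move -5/2 to the remainder.
  remainder 1/8x_2^2 - 1/8x_2 - 5/2 ≠ 0; add h_3 = 1/8x_2^2 - 1/8x_2 - 5/2 to the basis.

The other S-polynomials (S(f_1,h_3), S(f_2,h_3)) all reduce to 0 modulo the current basis, so we have a Gröbner basis.
Inter-reduce: drop elements whose leading term is divisible by another's, tail-reduce, and make monic.
Reduced Gröbner basis: {x_1^2 + 1/8x_1 + 1/8x_2 - 137/8, x_1x_2 + 4x_1 - 4x_2 - 16, x_2^2 - x_2 - 20}.

From the last basis element, x_2^2 - x_2 - 20 = 0, so x_2 takes values in {-4, 5}. Each choice, substituted upward through the basis, yields the corresponding point(s) of the solution set.
  x_2 = -4: the earlier basis element becomes x_1^2 + 1/8x_1 - 141/8 = 0, giving x_1 = -1/16 + sqrt(4513)/16, -sqrt(4513)/16 - 1/16 — points (-1/16 + sqrt(4513)/16, -4), (-sqrt(4513)/16 - 1/16, -4).
  x_2 = 5: the earlier basis elements become x_1^2 + 1/8x_1 - 33/2 = 0; 9x_1 - 36 = 0, giving x_1 = 4 — point (4, 5).

{(-1/16 + sqrt(4513)/16, -4), (-sqrt(4513)/16 - 1/16, -4), (4, 5)}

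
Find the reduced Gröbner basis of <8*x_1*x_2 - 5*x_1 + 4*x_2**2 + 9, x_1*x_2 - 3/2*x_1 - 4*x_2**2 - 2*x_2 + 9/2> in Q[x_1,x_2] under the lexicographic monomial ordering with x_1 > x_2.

The reduced Gröbner basis is the canonical form of the ideal for this ordering.

f_1 = 8*x_1*x_2 - 5*x_1 + 4*x_2**2 + 9, LT = x_1*x_2.
f_2 = x_1*x_2 - 3/2*x_1 - 4*x_2**2 - 2*x_2 + 9/2, LT = x_1*x_2.

S(f_1,f_2): lcm = x_1*x_2. S = 7/8*x_1 + 9/2*x_2**2 + 2*x_2 - 27/8.
  leading term x_1: no divisor's leading term divides it; move 7/8*x_1 to the remainder.
  leading term x_2**2: no divisor's leading term divides it; move 9/2*x_2**2 to the remainder.
  leading term x_2: no divisor's leading term divides it; move 2*x_2 to the remainder.
  leading term 1: no divisor's leading term divides it; move -27/8 to the remainder.
  remainder 7/8*x_1 + 9/2*x_2**2 + 2*x_2 - 27/8 ≠ 0; add g_3 = 7/8*x_1 + 9/2*x_2**2 + 2*x_2 - 27/8 to the basis.

S(f_1,g_3): lcm = x_1*x_2. S = -5/8*x_1 - 36/7*x_2**3 - 25/14*x_2**2 + 27/7*x_2 + 9/8.
  leading term x_1: subtract (-5/7)·g_3 from -5/8*x_1 - 36/7*x_2**3 - 25/14*x_2**2 + 27/7*x_2 + 9/8 → -36/7*x_2**3 + 10/7*x_2**2 + 37/7*x_2 - 9/7
  leading term x_2**3: no divisor's leading term divides it; move -36/7*x_2**3 to the remainder.
  leading term x_2**2: no divisor's leading term divides it; move 10/7*x_2**2 to the remainder.
  leading term x_2: no divisor's leading term divides it; move 37/7*x_2 to the remainder.
  leading term 1: no divisor's leading term divides it; move -9/7 to the remainder.
  remainder -36/7*x_2**3 + 10/7*x_2**2 + 37/7*x_2 - 9/7 ≠ 0; add g_4 = -36/7*x_2**3 + 10/7*x_2**2 + 37/7*x_2 - 9/7 to the basis.

S(f_2,g_3): lcm = x_1*x_2. S = -3/2*x_1 - 36/7*x_2**3 - 44/7*x_2**2 + 13/7*x_2 + 9/2.
  leading term x_1: subtract (-12/7)·g_3 from -3/2*x_1 - 36/7*x_2**3 - 44/7*x_2**2 + 13/7*x_2 + 9/2 → -36/7*x_2**3 + 10/7*x_2**2 + 37/7*x_2 - 9/7
  leading term x_2**3: subtract (1)·g_4 from -36/7*x_2**3 + 10/7*x_2**2 + 37/7*x_2 - 9/7 → 0
  remainder 0.

S(f_1,g_4): lcm = x_1*x_2**3. S = -25/72*x_1*x_2**2 + 37/36*x_1*x_2 - 1/4*x_1 + 1/2*x_2**4 + 9/8*x_2**2.
  leading term x_1*x_2**2: subtract (-25/576*x_2)·f_1 from -25/72*x_1*x_2**2 + 37/36*x_1*x_2 - 1/4*x_1 + 1/2*x_2**4 + 9/8*x_2**2 → 467/576*x_1*x_2 - 1/4*x_1 + 1/2*x_2**4 + 25/144*x_2**3 + 9/8*x_2**2 + 25/64*x_2
  leading term x_1*x_2: subtract (467/4608)·f_1 from 467/576*x_1*x_2 - 1/4*x_1 + 1/2*x_2**4 + 25/144*x_2**3 + 9/8*x_2**2 + 25/64*x_2 → 1183/4608*x_1 + 1/2*x_2**4 + 25/144*x_2**3 + 829/1152*x_2**2 + 25/64*x_2 - 467/512
  leading term x_1: subtract (169/576)·g_3 from 1183/4608*x_1 + 1/2*x_2**4 + 25/144*x_2**3 + 829/1152*x_2**2 + 25/64*x_2 - 467/512 → 1/2*x_2**4 + 25/144*x_2**3 - 173/288*x_2**2 - 113/576*x_2 + 5/64
  leading term x_2**4: subtract (-7/72*x_2)·g_4 from 1/2*x_2**4 + 25/144*x_2**3 - 173/288*x_2**2 - 113/576*x_2 + 5/64 → 5/16*x_2**3 - 25/288*x_2**2 - 185/576*x_2 + 5/64
  leading term x_2**3: subtract (-35/576)·g_4 from 5/16*x_2**3 - 25/288*x_2**2 - 185/576*x_2 + 5/64 → 0
  remainder 0.

S(f_2,g_4): lcm = x_1*x_2**3. S = -11/9*x_1*x_2**2 + 37/36*x_1*x_2 - 1/4*x_1 - 4*x_2**4 - 2*x_2**3 + 9/2*x_2**2.
  leading term x_1*x_2**2: subtract (-11/72*x_2)·f_1 from -11/9*x_1*x_2**2 + 37/36*x_1*x_2 - 1/4*x_1 - 4*x_2**4 - 2*x_2**3 + 9/2*x_2**2 → 19/72*x_1*x_2 - 1/4*x_1 - 4*x_2**4 - 25/18*x_2**3 + 9/2*x_2**2 + 11/8*x_2
  leading term x_1*x_2: subtract (19/576)·f_1 from 19/72*x_1*x_2 - 1/4*x_1 - 4*x_2**4 - 25/18*x_2**3 + 9/2*x_2**2 + 11/8*x_2 → -49/576*x_1 - 4*x_2**4 - 25/18*x_2**3 + 629/144*x_2**2 + 11/8*x_2 - 19/64
  leading term x_1: subtract (-7/72)·g_3 from -49/576*x_1 - 4*x_2**4 - 25/18*x_2**3 + 629/144*x_2**2 + 11/8*x_2 - 19/64 → -4*x_2**4 - 25/18*x_2**3 + 173/36*x_2**2 + 113/72*x_2 - 5/8
  leading term x_2**4: subtract (7/9*x_2)·g_4 from -4*x_2**4 - 25/18*x_2**3 + 173/36*x_2**2 + 113/72*x_2 - 5/8 → -5/2*x_2**3 + 25/36*x_2**2 + 185/72*x_2 - 5/8
  leading term x_2**3: subtract (35/72)·g_4 from -5/2*x_2**3 + 25/36*x_2**2 + 185/72*x_2 - 5/8 → 0
  remainder 0.

S(g_3,g_4): leading monomials are coprime, so the S-polynomial reduces to 0 (Buchberger's first criterion).
Every S-polynomial of the final basis reduces to 0, so we have a Gröbner basis.
Inter-reduce: drop elements whose leading term is divisible by another's, tail-reduce, and make monic.

G = {x_1 + 36/7*x_2**2 + 16/7*x_2 - 27/7, x_2**3 - 5/18*x_2**2 - 37/36*x_2 + 1/4}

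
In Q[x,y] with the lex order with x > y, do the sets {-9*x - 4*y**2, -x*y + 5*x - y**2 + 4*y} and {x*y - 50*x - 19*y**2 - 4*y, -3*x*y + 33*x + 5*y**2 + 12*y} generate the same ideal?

Yes, the ideals are equal.

Two ideals are equal iff their reduced Gröbner bases coincide (the reduced basis is unique for a fixed ordering).
Buchberger on the first generating set:
f_1 = -9*x - 4*y**2, LT = x.
f_2 = -x*y + 5*x - y**2 + 4*y, LT = x*y.

S(f_1,f_2): lcm = x*y. S = 5*x + 4/9*y**3 - y**2 + 4*y.
  leading term x: subtract (-5/9)·f_1 from 5*x + 4/9*y**3 - y**2 + 4*y → 4/9*y**3 - 29/9*y**2 + 4*y
  leading term y**3: no divisor's leading term divides it; move 4/9*y**3 to the remainder.
  leading term y**2: no divisor's leading term divides it; move -29/9*y**2 to the remainder.
  leading term y: no divisor's leading term divides it; move 4*y to the remainder.
  remainder 4/9*y**3 - 29/9*y**2 + 4*y ≠ 0; add g_3 = 4/9*y**3 - 29/9*y**2 + 4*y to the basis.

The other S-polynomials (S(f_1,g_3), S(f_2,g_3)) all reduce to 0 modulo the current basis, so we have a Gröbner basis.
Inter-reduce: drop elements whose leading term is divisible by another's, tail-reduce, and make monic.
Reduced Gröbner basis: {x + 4/9*y**2, y**3 - 29/4*y**2 + 9*y}.

Buchberger on the second generating set:
h_1 = x*y - 50*x - 19*y**2 - 4*y, LT = x*y.
h_2 = -3*x*y + 33*x + 5*y**2 + 12*y, LT = x*y.

S(h_1,h_2): lcm = x*y. S = -39*x - 52/3*y**2.
  leading term x: no divisor's leading term divides it; move -39*x to the remainder.
  leading term y**2: no divisor's leading term divides it; move -52/3*y**2 to the remainder.
  remainder -39*x - 52/3*y**2 ≠ 0; add k_3 = -39*x - 52/3*y**2 to the basis.

S(h_1,k_3): lcm = x*y. S = -50*x - 4/9*y**3 - 19*y**2 - 4*y.
  leading term x: subtract (50/39)·k_3 from -50*x - 4/9*y**3 - 19*y**2 - 4*y → -4/9*y**3 + 29/9*y**2 - 4*y
  leading term y**3: no divisor's leading term divides it; move -4/9*y**3 to the remainder.
  leading term y**2: no divisor's leading term divides it; move 29/9*y**2 to the remainder.
  leading term y: no divisor's leading term divides it; move -4*y to the remainder.
  remainder -4/9*y**3 + 29/9*y**2 - 4*y ≠ 0; add k_4 = -4/9*y**3 + 29/9*y**2 - 4*y to the basis.

The other S-polynomials (S(h_2,k_3), S(h_1,k_4), S(h_2,k_4), S(k_3,k_4)) all reduce to 0 modulo the current basis, so we have a Gröbner basis.
Inter-reduce: drop elements whose leading term is divisible by another's, tail-reduce, and make monic.
Reduced Gröbner basis: {x + 4/9*y**2, y**3 - 29/4*y**2 + 9*y}.

These coincide, so the ideals are equal.
The choice of monomial ordering does not affect the verdict — as long as both bases are computed under the same ordering, their equality decides ideal equality.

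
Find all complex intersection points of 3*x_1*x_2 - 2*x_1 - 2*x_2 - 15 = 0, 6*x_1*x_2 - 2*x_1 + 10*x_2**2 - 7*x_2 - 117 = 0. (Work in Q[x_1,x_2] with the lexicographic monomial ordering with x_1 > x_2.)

Compute a lex Gröbner basis by Buchberger's algorithm.
f_1 = 3*x_1*x_2 - 2*x_1 - 2*x_2 - 15, LT = x_1*x_2.
f_2 = 6*x_1*x_2 - 2*x_1 + 10*x_2**2 - 7*x_2 - 117, LT = x_1*x_2.

S(f_1,f_2): lcm = x_1*x_2. S = -1/3*x_1 - 5/3*x_2**2 + 1/2*x_2 + 29/2.
  leading term x_1: no divisor's leading term divides it; move -1/3*x_1 to the remainder.
  leading term x_2**2: no divisor's leading term divides it; move -5/3*x_2**2 to the remainder.
  leading term x_2: no divisor's leading term divides it; move 1/2*x_2 to the remainder.
  leading term 1: no divisor's leading term divides it; move 29/2 to the remainder.
  remainder -1/3*x_1 - 5/3*x_2**2 + 1/2*x_2 + 29/2 ≠ 0; add h_3 = -1/3*x_1 - 5/3*x_2**2 + 1/2*x_2 + 29/2 to the basis.

S(f_1,h_3): lcm = x_1*x_2. S = -2/3*x_1 - 5*x_2**3 + 3/2*x_2**2 + 257/6*x_2 - 5.
  leading term x_1: subtract (2)·h_3 from -2/3*x_1 - 5*x_2**3 + 3/2*x_2**2 + 257/6*x_2 - 5 → -5*x_2**3 + 29/6*x_2**2 + 251/6*x_2 - 34
  leading term x_2**3: no divisor's leading term divides it; move -5*x_2**3 to the remainder.
  leading term x_2**2: no divisor's leading term divides it; move 29/6*x_2**2 to the remainder.
  leading term x_2: no divisor's leading term divides it; move 251/6*x_2 to the remainder.
  leading term 1: no divisor's leading term divides it; move -34 to the remainder.
  remainder -5*x_2**3 + 29/6*x_2**2 + 251/6*x_2 - 34 ≠ 0; add h_4 = -5*x_2**3 + 29/6*x_2**2 + 251/6*x_2 - 34 to the basis.

The other S-polynomials (S(f_2,h_3), S(f_1,h_4), S(f_2,h_4), S(h_3,h_4)) all reduce to 0 modulo the current basis, so we have a Gröbner basis.
Inter-reduce: drop elements whose leading term is divisible by another's, tail-reduce, and make monic.
Reduced Gröbner basis: {x_1 + 5*x_2**2 - 3/2*x_2 - 87/2, x_2**3 - 29/30*x_2**2 - 251/30*x_2 + 34/5}.

Elimination: the polynomial x_2**3 - 29/30*x_2**2 - 251/30*x_2 + 34/5 lies in the elimination ideal for x_2, so x_2 ∈ {-17/6, 4/5, 3}. For each such x_2, the remaining basis elements (now univariate) give the rest of the solution.
  x_2 = -17/6: the earlier basis element becomes x_1 + 8/9 = 0, giving x_1 = -8/9 — point (-8/9, -17/6).
  x_2 = 4/5: the earlier basis element becomes x_1 - 83/2 = 0, giving x_1 = 83/2 — point (83/2, 4/5).
  x_2 = 3: the earlier basis element becomes x_1 - 3 = 0, giving x_1 = 3 — point (3, 3).
Substituting each solution back into the original system confirms all equations vanish.

{(-8/9, -17/6), (83/2, 4/5), (3, 3)}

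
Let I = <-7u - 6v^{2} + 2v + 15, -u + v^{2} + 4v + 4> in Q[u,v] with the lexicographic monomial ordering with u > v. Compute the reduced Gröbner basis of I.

f_1 = -7u - 6v^{2} + 2v + 15, LT = u.
f_2 = -u + v^{2} + 4v + 4, LT = u.

S(f_1,f_2): lcm = u. S = \tfrac{13}{7}v^{2} + \tfrac{26}{7}v + \tfrac{13}{7}.
  reduce S modulo (f_1, f_2):
  remainder \tfrac{13}{7}v^{2} + \tfrac{26}{7}v + \tfrac{13}{7} ≠ 0; add g_3 = \tfrac{13}{7}v^{2} + \tfrac{26}{7}v + \tfrac{13}{7} to the basis.

The other S-polynomials (S(f_1,g_3), S(f_2,g_3)) all reduce to 0 modulo the current basis, so we have a Gröbner basis.
Inter-reduce: drop elements whose leading term is divisible by another's, tail-reduce, and make monic.

G = {u - 2v - 3, v^{2} + 2v + 1}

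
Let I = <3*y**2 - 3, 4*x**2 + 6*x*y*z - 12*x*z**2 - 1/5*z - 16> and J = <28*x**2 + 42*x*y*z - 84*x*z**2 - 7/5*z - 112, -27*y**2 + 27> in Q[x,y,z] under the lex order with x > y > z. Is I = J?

Yes, the ideals are equal.

Two ideals are equal iff their reduced Gröbner bases coincide (the reduced basis is unique for a fixed ordering).
Buchberger on the first generating set:
f_1 = 3*y**2 - 3, LT = y**2.
f_2 = 4*x**2 + 6*x*y*z - 12*x*z**2 - 1/5*z - 16, LT = x**2.

The S-polynomials (S(f_1,f_2)) all reduce to 0 modulo the current basis, so we have a Gröbner basis.
Inter-reduce: drop elements whose leading term is divisible by another's, tail-reduce, and make monic.
Reduced Gröbner basis: {x**2 + 3/2*x*y*z - 3*x*z**2 - 1/20*z - 4, y**2 - 1}.

Buchberger on the second generating set:
h_1 = 28*x**2 + 42*x*y*z - 84*x*z**2 - 7/5*z - 112, LT = x**2.
h_2 = -27*y**2 + 27, LT = y**2.

The S-polynomials (S(h_1,h_2)) all reduce to 0 modulo the current basis, so we have a Gröbner basis.
Inter-reduce: drop elements whose leading term is divisible by another's, tail-reduce, and make monic.
Reduced Gröbner basis: {x**2 + 3/2*x*y*z - 3*x*z**2 - 1/20*z - 4, y**2 - 1}.

Same reduced basis, so the two generating sets span the same ideal.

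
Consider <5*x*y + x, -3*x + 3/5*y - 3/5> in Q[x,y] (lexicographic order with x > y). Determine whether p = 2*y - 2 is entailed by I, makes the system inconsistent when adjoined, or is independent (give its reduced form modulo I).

First compute the reduced Gröbner basis of I by Buchberger's algorithm.
f_1 = 5*x*y + x, LT = x*y.
f_2 = -3*x + 3/5*y - 3/5, LT = x.

S(f_1,f_2): lcm = x*y. S = 1/5*x + 1/5*y**2 - 1/5*y.
  leading term x: subtract (-1/15)·f_2 from 1/5*x + 1/5*y**2 - 1/5*y → 1/5*y**2 - 4/25*y - 1/25
  leading term y**2: no divisor's leading term divides it; move 1/5*y**2 to the remainder.
  leading term y: no divisor's leading term divides it; move -4/25*y to the remainder.
  leading term 1: no divisor's leading term divides it; move -1/25 to the remainder.
  remainder 1/5*y**2 - 4/25*y - 1/25 ≠ 0; add h_3 = 1/5*y**2 - 4/25*y - 1/25 to the basis.

S(f_1,h_3): lcm = x*y**2. S = x*y + 1/5*x.
  leading term x*y: subtract (1/5)·f_1 from x*y + 1/5*x → 0
  remainder 0.

S(f_2,h_3): leading monomials are coprime, so the S-polynomial reduces to 0 (Buchberger's first criterion).
Every S-polynomial of the final basis reduces to 0, so we have a Gröbner basis.
Inter-reduce: drop elements whose leading term is divisible by another's, tail-reduce, and make monic.
Reduced Gröbner basis: {x - 1/5*y + 1/5, y**2 - 4/5*y - 1/5}.
Label its elements g_1 = x - 1/5*y + 1/5, g_2 = y**2 - 4/5*y - 1/5.

Reduce p = 2*y - 2 modulo G:
  leading term y: no divisor's leading term divides it; move 2*y to the remainder.
  leading term 1: no divisor's leading term divides it; move -2 to the remainder.
  normal form = 2*y - 2.
The normal form is nonzero, so p ∉ I. Since p minus its normal form lies in I, I + (p) = I + (r) where r = 2*y - 2; decide whether this ideal is the whole ring.
Run Buchberger on G together with r (pairs among the g_i already reduce to 0 since G is a Gröbner basis):
g_1 = x - 1/5*y + 1/5, LT = x.
g_2 = y**2 - 4/5*y - 1/5, LT = y**2.
r = 2*y - 2, LT = y.

S(g_1,g_2): leading monomials are coprime, so the S-polynomial reduces to 0 (Buchberger's first criterion).
S(g_1,r): leading monomials are coprime, so the S-polynomial reduces to 0 (Buchberger's first criterion).
S(g_2,r): lcm = y**2. S = 1/5*y - 1/5.
  leading term y: subtract (1/10)·r from 1/5*y - 1/5 → 0
  remainder 0.

Every S-polynomial of the final basis reduces to 0, so we have a Gröbner basis.
Inter-reduce: drop elements whose leading term is divisible by another's, tail-reduce, and make monic.
Reduced Gröbner basis: {x, y - 1}.
The reduced Gröbner basis of I + (p) is {x, y - 1} ≠ {1}, a proper ideal, so the enlarged system stays consistent: p is independent of I, with normal form 2*y - 2.

2*y - 2 is independent of I; its normal form modulo I is 2*y - 2.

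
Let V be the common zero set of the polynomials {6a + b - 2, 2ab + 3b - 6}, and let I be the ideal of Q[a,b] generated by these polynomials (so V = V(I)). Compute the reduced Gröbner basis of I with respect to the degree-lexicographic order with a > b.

This is the nonlinear analogue of row-reducing a linear system.

f_1 = 6a + b - 2, LT = a.
f_2 = 2ab + 3b - 6, LT = ab.

S(f_1,f_2): lcm = ab. S = 1/6b^2 - 11/6b + 3.
  leading term b^2: no divisor's leading term divides it; move 1/6b^2 to the remainder.
  leading term b: no divisor's leading term divides it; move -11/6b to the remainder.
  leading term 1: no divisor's leading term divides it; move 3 to the remainder.
  remainder 1/6b^2 - 11/6b + 3 ≠ 0; add g_3 = 1/6b^2 - 11/6b + 3 to the basis.

S(f_1,g_3): leading monomials are coprime, so the S-polynomial reduces to 0 (Buchberger's first criterion).
S(f_2,g_3): lcm = ab^2. S = 11ab + 3/2b^2 - 18a - 3b.
  leading term ab: subtract (11/6b)·f_1 from 11ab + 3/2b^2 - 18a - 3b → -1/3b^2 - 18a + 2/3b
  leading term b^2: subtract (-2)·g_3 from -1/3b^2 - 18a + 2/3b → -18a - 3b + 6
  leading term a: subtract (-3)·f_1 from -18a - 3b + 6 → 0
  remainder 0.

Every S-polynomial of the final basis reduces to 0, so we have a Gröbner basis.
Inter-reduce: drop elements whose leading term is divisible by another's, tail-reduce, and make monic.

G = {b^2 - 11b + 18, a + 1/6b - 1/3}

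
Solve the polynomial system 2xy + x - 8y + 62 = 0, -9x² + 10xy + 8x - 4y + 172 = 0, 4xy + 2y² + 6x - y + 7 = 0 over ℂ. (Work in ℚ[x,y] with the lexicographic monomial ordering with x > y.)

Compute a lex Gröbner basis by Buchberger's algorithm.
f_1 = 2xy + x - 8y + 62, LT = xy.
f_2 = -9x² + 10xy + 8x - 4y + 172, LT = x².
f_3 = 4xy + 6x + 2y² - y + 7, LT = xy.

S(f_1,f_2): lcm = x²y. S = ½x² + 10/9xy² - 28/9xy + 31x - 4/9y² + 172/9y.
  reduce S modulo (f_1, f_2, f_3):
  remainder 33x + 4y² - 28y + 106 ≠ 0; add h_4 = 33x + 4y² - 28y + 106 to the basis.

S(f_1,f_3): lcm = xy. S = -x - ½y² - 15/4y + 117/4.
  reduce S modulo (f_1, f_2, f_3, h_4):
  remainder -25/66y² - 607/132y + 4285/132 ≠ 0; add h_5 = -25/66y² - 607/132y + 4285/132 to the basis.

S(f_2,f_3): lcm = x²y. S = -3/2x² - 29/18xy² - 23/36xy - 7/4x + 4/9y² - 172/9y.
  reduce S modulo (f_1, f_2, f_3, h_4, h_5):
  remainder 13939/150y - 13939/30 ≠ 0; add h_6 = 13939/150y - 13939/30 to the basis.

The other S-polynomials (S(f_1,h_4), S(f_2,h_4), S(f_3,h_4), S(f_1,h_5), S(f_2,h_5), S(f_3,h_5), S(h_4,h_5), S(f_1,h_6), S(f_2,h_6), S(f_3,h_6), S(h_4,h_6), S(h_5,h_6)) all reduce to 0 modulo the current basis, so we have a Gröbner basis.
Inter-reduce: drop elements whose leading term is divisible by another's, tail-reduce, and make monic.
Reduced Gröbner basis: {x + 2, y - 5}.

The lex basis is triangular: the last element involves only y. Solving y - 5 = 0 gives y ∈ {5}; substituting each value into the earlier elements determines the remaining variables.
  y = 5: the earlier basis element becomes x + 2 = 0, giving x = -2 — point (-2, 5).

{(-2, 5)}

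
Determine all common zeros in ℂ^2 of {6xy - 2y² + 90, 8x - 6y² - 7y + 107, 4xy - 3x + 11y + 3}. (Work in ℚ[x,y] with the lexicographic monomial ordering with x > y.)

Compute a lex Gröbner basis by Buchberger's algorithm.
f_1 = 6xy - 2y² + 90, LT = xy.
f_2 = 8x - 6y² - 7y + 107, LT = x.
f_3 = 4xy - 3x + 11y + 3, LT = xy.

S(f_1,f_2): lcm = xy. S = ¾y³ + 13/24y² - 107/8y + 15.
  leading term y³: no divisor's leading term divides it; move ¾y³ to the remainder.
  leading term y²: no divisor's leading term divides it; move 13/24y² to the remainder.
  leading term y: no divisor's leading term divides it; move -107/8y to the remainder.
  leading term 1: no divisor's leading term divides it; move 15 to the remainder.
  remainder ¾y³ + 13/24y² - 107/8y + 15 ≠ 0; add h_4 = ¾y³ + 13/24y² - 107/8y + 15 to the basis.

S(f_1,f_3): lcm = xy. S = ¾x - ⅓y² - 11/4y + 57/4.
  leading term x: subtract (3/32)·f_2 from ¾x - ⅓y² - 11/4y + 57/4 → 11/48y² - 67/32y + 135/32
  leading term y²: no divisor's leading term divides it; move 11/48y² to the remainder.
  leading term y: no divisor's leading term divides it; move -67/32y to the remainder.
  leading term 1: no divisor's leading term divides it; move 135/32 to the remainder.
  remainder 11/48y² - 67/32y + 135/32 ≠ 0; add h_5 = 11/48y² - 67/32y + 135/32 to the basis.

S(f_3,h_4): lcm = xy³. S = -53/36xy² + 107/6xy - 20x + 11/4y³ + ¾y².
  leading term xy²: subtract (-53/216y)·f_1 from -53/36xy² + 107/6xy - 20x + 11/4y³ + ¾y² → 107/6xy - 20x + 61/27y³ + ¾y² + 265/12y
  leading term xy: subtract (107/36)·f_1 from 107/6xy - 20x + 61/27y³ + ¾y² + 265/12y → -20x + 61/27y³ + 241/36y² + 265/12y - 535/2
  leading term x: subtract (-5/2)·f_2 from -20x + 61/27y³ + 241/36y² + 265/12y - 535/2 → 61/27y³ - 299/36y² + 55/12y
  leading term y³: subtract (244/81)·h_4 from 61/27y³ - 299/36y² + 55/12y → -9659/972y² + 14539/324y - 1220/27
  leading term y²: subtract (-38636/891)·h_5 from -9659/972y² + 14539/324y - 1220/27 → -327295/7128y + 327295/2376
  leading term y: no divisor's leading term divides it; move -327295/7128y to the remainder.
  leading term 1: no divisor's leading term divides it; move 327295/2376 to the remainder.
  remainder -327295/7128y + 327295/2376 ≠ 0; add h_6 = -327295/7128y + 327295/2376 to the basis.

The other S-polynomials (S(f_2,f_3), S(f_1,h_4), S(f_2,h_4), S(f_1,h_5), S(f_2,h_5), S(f_3,h_5), S(h_4,h_5), S(f_1,h_6), S(f_2,h_6), S(f_3,h_6), S(h_4,h_6), S(h_5,h_6)) all reduce to 0 modulo the current basis, so we have a Gröbner basis.
Inter-reduce: drop elements whose leading term is divisible by another's, tail-reduce, and make monic.
Reduced Gröbner basis: {x + 4, y - 3}.

Elimination: the polynomial y - 3 lies in the elimination ideal for y, so y ∈ {3}. For each such y, the remaining basis elements (now univariate) give the rest of the solution.
  y = 3: the earlier basis element becomes x + 4 = 0, giving x = -4 — point (-4, 3).
Check: every point annihilates each of the original generators.

{(-4, 3)}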